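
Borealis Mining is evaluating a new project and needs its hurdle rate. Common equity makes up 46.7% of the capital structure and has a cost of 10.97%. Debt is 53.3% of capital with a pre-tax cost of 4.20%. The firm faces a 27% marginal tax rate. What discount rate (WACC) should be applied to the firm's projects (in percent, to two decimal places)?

6.76%

After-tax cost of debt = 4.2% × (1 − 27%) = 3.0660%.
WACC = 0.467 × 10.9700% + 0.533 × 3.0660% = 6.7572%.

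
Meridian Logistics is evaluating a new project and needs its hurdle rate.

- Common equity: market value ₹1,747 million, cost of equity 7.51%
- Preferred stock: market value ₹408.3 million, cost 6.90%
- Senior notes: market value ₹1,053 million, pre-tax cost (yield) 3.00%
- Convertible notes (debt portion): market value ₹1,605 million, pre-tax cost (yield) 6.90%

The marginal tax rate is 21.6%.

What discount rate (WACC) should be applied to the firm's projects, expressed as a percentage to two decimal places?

Total capital V = 1747 + 408.3 + 1053 + 1605 = 4813.3.
Equity: weight = 1747/4813.3 = 0.3630; cost = 7.51%.
Preferred: weight = 408.3/4813.3 = 0.0848; cost = 6.9%.
Senior notes: weight = 1053/4813.3 = 0.2188; after-tax cost = 3% × (1 − 21.6%) = 2.3520%.
Convertible notes (debt portion): weight = 1605/4813.3 = 0.3335; after-tax cost = 6.9% × (1 − 21.6%) = 5.4096%.
WACC = 0.3630 × 7.5100% + 0.0848 × 6.9000% + 0.2188 × 2.3520% + 0.3335 × 5.4096% = 5.6295%.

5.63%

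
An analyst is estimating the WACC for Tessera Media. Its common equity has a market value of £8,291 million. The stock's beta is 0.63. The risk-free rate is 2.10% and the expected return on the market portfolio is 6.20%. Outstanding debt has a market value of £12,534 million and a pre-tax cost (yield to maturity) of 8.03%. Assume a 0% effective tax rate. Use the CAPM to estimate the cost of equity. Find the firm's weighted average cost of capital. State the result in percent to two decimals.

Market risk premium = 6.2% − 2.1% = 4.1%.
Cost of equity via CAPM: Re = 2.1% + 0.63 × 4.1% = 4.6830%.
Total capital V = 8291 + 12534 = 20825.
Equity: weight = 8291/20825 = 0.3981; cost = 4.683%.
Debt: weight = 12534/20825 = 0.6019; after-tax cost = 8.03% × (1 − 0%) = 8.0300%.
WACC = 0.3981 × 4.6830% + 0.6019 × 8.0300% = 6.6975%.

6.70%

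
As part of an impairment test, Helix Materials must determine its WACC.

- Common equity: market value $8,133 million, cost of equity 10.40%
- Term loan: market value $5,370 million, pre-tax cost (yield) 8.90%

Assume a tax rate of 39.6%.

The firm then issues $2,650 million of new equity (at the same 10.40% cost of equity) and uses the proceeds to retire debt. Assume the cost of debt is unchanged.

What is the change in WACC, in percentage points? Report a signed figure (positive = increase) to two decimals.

Current WACC:
Total capital V = 8133 + 5370 = 13503.
Equity: weight = 8133/13503 = 0.6023; cost = 10.4%.
Term loan: weight = 5370/13503 = 0.3977; after-tax cost = 8.9% × (1 − 39.6%) = 5.3756%.
WACC = 0.6023 × 10.4000% + 0.3977 × 5.3756% = 8.4018%.
After the change:
Total capital V = 10783 + 2720 = 13503.
Equity: weight = 10783/13503 = 0.7986; cost = 10.4%.
Term loan: weight = 2720/13503 = 0.2014; after-tax cost = 8.9% × (1 − 39.6%) = 5.3756%.
WACC = 0.7986 × 10.4000% + 0.2014 × 5.3756% = 9.3879%.
Change in WACC = 9.3879% − 8.4018% = 0.9861 pp.

+0.99 pp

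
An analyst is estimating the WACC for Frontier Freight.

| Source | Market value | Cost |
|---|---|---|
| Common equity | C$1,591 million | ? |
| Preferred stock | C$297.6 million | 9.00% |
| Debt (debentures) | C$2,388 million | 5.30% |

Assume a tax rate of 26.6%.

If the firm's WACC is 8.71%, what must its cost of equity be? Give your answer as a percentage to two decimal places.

15.89%

Total capital V = 1591 + 297.6 + 2388 = 4276.6.
Equity weight = 1591/4276.6 = 0.3720.
Preferred weight = 297.6/4276.6 = 0.0696.
Debentures weight = 2388/4276.6 = 0.5584.
Debt contribution = 0.5584 × 5.3% × (1 − 26.6%) = 2.1722%.
Preferred contribution = 0.0696 × 9% = 0.6263%.
Required equity contribution = 8.71% − 2.7985% = 5.9115%.
Re = 5.9115% / 0.3720 = 15.8900%.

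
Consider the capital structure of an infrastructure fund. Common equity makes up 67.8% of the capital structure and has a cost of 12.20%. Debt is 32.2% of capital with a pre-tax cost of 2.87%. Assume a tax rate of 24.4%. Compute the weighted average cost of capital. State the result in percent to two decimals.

After-tax cost of debt = 2.87% × (1 − 24.4%) = 2.1697%.
WACC = 0.678 × 12.2000% + 0.322 × 2.1697% = 8.9702%.

8.97%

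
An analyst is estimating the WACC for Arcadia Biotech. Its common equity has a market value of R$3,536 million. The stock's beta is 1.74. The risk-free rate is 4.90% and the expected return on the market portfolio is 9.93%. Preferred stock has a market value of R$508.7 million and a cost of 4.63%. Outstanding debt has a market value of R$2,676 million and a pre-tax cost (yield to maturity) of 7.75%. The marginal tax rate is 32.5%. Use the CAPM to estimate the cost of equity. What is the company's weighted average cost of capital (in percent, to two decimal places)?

9.62%

Market risk premium = 9.93% − 4.9% = 5.03%.
Cost of equity via CAPM: Re = 4.9% + 1.74 × 5.03% = 13.6522%.
Total capital V = 3536 + 508.7 + 2676 = 6720.7.
Equity: weight = 3536/6720.7 = 0.5261; cost = 13.6522%.
Preferred: weight = 508.7/6720.7 = 0.0757; cost = 4.63%.
Debt: weight = 2676/6720.7 = 0.3982; after-tax cost = 7.75% × (1 − 32.5%) = 5.2313%.
WACC = 0.5261 × 13.6522% + 0.0757 × 4.6300% + 0.3982 × 5.2313% = 9.6163%.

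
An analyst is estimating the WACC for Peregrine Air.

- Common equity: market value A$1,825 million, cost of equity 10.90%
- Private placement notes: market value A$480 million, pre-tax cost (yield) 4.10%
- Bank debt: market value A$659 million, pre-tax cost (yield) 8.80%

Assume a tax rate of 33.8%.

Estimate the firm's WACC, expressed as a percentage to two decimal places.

Total capital V = 1825 + 480 + 659 = 2964.
Equity: weight = 1825/2964 = 0.6157; cost = 10.9%.
Private placement notes: weight = 480/2964 = 0.1619; after-tax cost = 4.1% × (1 − 33.8%) = 2.7142%.
Bank debt: weight = 659/2964 = 0.2223; after-tax cost = 8.8% × (1 − 33.8%) = 5.8256%.
WACC = 0.6157 × 10.9000% + 0.1619 × 2.7142% + 0.2223 × 5.8256% = 8.4461%.

8.45%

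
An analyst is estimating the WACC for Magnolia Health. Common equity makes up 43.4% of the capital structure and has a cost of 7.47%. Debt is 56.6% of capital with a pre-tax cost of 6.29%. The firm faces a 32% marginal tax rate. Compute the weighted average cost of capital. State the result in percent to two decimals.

5.66%

After-tax cost of debt = 6.29% × (1 − 32%) = 4.2772%.
WACC = 0.434 × 7.4700% + 0.566 × 4.2772% = 5.6629%.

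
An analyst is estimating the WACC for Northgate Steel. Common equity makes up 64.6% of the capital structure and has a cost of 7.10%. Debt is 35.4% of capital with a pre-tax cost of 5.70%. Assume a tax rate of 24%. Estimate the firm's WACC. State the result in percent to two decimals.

6.12%

After-tax cost of debt = 5.7% × (1 − 24%) = 4.3320%.
WACC = 0.646 × 7.1000% + 0.354 × 4.3320% = 6.1201%.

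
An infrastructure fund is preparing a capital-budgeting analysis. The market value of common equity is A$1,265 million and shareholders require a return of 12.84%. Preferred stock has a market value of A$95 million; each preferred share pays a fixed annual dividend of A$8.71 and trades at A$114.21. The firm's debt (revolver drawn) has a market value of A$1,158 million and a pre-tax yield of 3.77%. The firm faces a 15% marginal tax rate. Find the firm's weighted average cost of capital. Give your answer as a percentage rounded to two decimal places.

Cost of preferred: Rp = 8.71 / 114.21 = 7.6263%.
Total capital V = 1265 + 95 + 1158 = 2518.
Equity: weight = 1265/2518 = 0.5024; cost = 12.84%.
Preferred: weight = 95/2518 = 0.0377; cost = 7.6263%.
Revolver drawn: weight = 1158/2518 = 0.4599; after-tax cost = 3.77% × (1 − 15%) = 3.2045%.
WACC = 0.5024 × 12.8400% + 0.0377 × 7.6263% + 0.4599 × 3.2045% = 8.2120%.

8.21%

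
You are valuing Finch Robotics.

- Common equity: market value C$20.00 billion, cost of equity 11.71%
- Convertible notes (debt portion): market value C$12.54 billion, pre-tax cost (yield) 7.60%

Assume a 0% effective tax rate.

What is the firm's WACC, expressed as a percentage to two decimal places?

10.13%

Total capital V = 20 + 12.54 = 32.54.
Equity: weight = 20/32.54 = 0.6146; cost = 11.71%.
Convertible notes (debt portion): weight = 12.54/32.54 = 0.3854; after-tax cost = 7.6% × (1 − 0%) = 7.6000%.
WACC = 0.6146 × 11.7100% + 0.3854 × 7.6000% = 10.1261%.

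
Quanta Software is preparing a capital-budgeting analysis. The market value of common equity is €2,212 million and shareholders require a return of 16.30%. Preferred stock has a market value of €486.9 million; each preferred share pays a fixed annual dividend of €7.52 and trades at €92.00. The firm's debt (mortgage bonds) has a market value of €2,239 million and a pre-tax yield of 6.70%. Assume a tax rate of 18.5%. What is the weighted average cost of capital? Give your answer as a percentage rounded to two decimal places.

10.58%

Cost of preferred: Rp = 7.52 / 92.0 = 8.1739%.
Total capital V = 2212 + 486.9 + 2239 = 4937.9.
Equity: weight = 2212/4937.9 = 0.4480; cost = 16.3%.
Preferred: weight = 486.9/4937.9 = 0.0986; cost = 8.1739%.
Mortgage bonds: weight = 2239/4937.9 = 0.4534; after-tax cost = 6.7% × (1 − 18.5%) = 5.4605%.
WACC = 0.4480 × 16.3000% + 0.0986 × 8.1739% + 0.4534 × 5.4605% = 10.5838%.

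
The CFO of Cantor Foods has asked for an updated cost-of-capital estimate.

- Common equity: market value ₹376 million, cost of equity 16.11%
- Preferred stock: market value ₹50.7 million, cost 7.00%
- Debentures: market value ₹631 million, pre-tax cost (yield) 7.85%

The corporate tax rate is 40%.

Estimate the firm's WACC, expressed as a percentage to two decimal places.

8.87%

Total capital V = 376 + 50.7 + 631 = 1057.7.
Equity: weight = 376/1057.7 = 0.3555; cost = 16.11%.
Preferred: weight = 50.7/1057.7 = 0.0479; cost = 7%.
Debentures: weight = 631/1057.7 = 0.5966; after-tax cost = 7.85% × (1 − 40%) = 4.7100%.
WACC = 0.3555 × 16.1100% + 0.0479 × 7.0000% + 0.5966 × 4.7100% = 8.8723%.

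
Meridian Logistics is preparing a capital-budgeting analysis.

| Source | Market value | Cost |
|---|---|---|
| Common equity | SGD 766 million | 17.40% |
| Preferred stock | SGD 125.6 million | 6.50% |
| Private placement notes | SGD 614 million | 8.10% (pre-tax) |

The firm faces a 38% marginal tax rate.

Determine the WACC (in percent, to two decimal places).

Total capital V = 766 + 125.6 + 614 = 1505.6.
Equity: weight = 766/1505.6 = 0.5088; cost = 17.4%.
Preferred: weight = 125.6/1505.6 = 0.0834; cost = 6.5%.
Private placement notes: weight = 614/1505.6 = 0.4078; after-tax cost = 8.1% × (1 − 38%) = 5.0220%.
WACC = 0.5088 × 17.4000% + 0.0834 × 6.5000% + 0.4078 × 5.0220% = 11.4428%.

11.44%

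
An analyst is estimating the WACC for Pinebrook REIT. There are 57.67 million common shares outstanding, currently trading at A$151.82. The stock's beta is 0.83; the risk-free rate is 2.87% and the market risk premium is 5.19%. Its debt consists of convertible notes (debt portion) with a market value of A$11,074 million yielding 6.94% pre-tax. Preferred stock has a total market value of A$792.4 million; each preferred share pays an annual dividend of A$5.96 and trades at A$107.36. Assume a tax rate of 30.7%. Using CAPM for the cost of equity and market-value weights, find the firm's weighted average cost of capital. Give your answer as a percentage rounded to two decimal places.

5.84%

Cost of equity via CAPM: Re = 2.87% + 0.83 × 5.19% = 7.1777%.
Cost of preferred: Rp = 5.96 / 107.36 = 5.5514%.
Market value of equity E = 151.82 × 57.67m = 8755.4594m.
Total capital V = 8755.4594 + 792.4 + 11074 = 20621.8594.
Equity: weight = 8755.4594/20621.8594 = 0.4246; cost = 7.1777%.
Preferred: weight = 792.4/20621.8594 = 0.0384; cost = 5.5514%.
Convertible notes (debt portion): weight = 11074/20621.8594 = 0.5370; after-tax cost = 6.94% × (1 − 30.7%) = 4.8094%.
WACC = 0.4246 × 7.1777% + 0.0384 × 5.5514% + 0.5370 × 4.8094% = 5.8434%.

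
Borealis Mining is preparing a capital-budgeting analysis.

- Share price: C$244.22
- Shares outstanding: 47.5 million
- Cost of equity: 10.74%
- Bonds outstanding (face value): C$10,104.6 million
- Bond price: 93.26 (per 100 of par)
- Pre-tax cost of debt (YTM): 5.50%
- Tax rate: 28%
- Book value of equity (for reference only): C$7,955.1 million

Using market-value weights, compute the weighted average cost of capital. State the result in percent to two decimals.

7.70%

Market value of equity E = 244.22 × 47.5m = 11600.45m. Market value of debt D = 10104.6m × 93.26/100 = 9423.54996m.
Total capital V = 11600.45 + 9423.54996 = 21023.99996.
Equity: weight = 11600.45/21023.99996 = 0.5518; cost = 10.74%.
Bonds outstanding: weight = 9423.54996/21023.99996 = 0.4482; after-tax cost = 5.5% × (1 − 28%) = 3.9600%.
WACC = 0.5518 × 10.7400% + 0.4482 × 3.9600% = 7.7010%.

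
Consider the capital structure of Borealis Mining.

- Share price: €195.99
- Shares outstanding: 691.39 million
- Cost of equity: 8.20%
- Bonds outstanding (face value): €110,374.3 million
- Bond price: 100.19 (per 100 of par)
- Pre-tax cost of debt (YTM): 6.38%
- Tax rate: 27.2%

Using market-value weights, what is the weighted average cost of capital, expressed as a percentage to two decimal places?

Market value of equity E = 195.99 × 691.39m = 135505.5261m. Market value of debt D = 110374.3m × 100.19/100 = 110584.01117m.
Total capital V = 135505.5261 + 110584.01117 = 246089.53727.
Equity: weight = 135505.5261/246089.53727 = 0.5506; cost = 8.2%.
Bonds outstanding: weight = 110584.01117/246089.53727 = 0.4494; after-tax cost = 6.38% × (1 − 27.2%) = 4.6446%.
WACC = 0.5506 × 8.2000% + 0.4494 × 4.6446% = 6.6023%.

6.60%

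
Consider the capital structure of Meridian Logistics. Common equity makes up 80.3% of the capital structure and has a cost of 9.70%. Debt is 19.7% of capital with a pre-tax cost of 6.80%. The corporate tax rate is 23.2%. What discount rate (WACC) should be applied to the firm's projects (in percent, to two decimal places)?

8.82%

After-tax cost of debt = 6.8% × (1 − 23.2%) = 5.2224%.
WACC = 0.803 × 9.7000% + 0.197 × 5.2224% = 8.8179%.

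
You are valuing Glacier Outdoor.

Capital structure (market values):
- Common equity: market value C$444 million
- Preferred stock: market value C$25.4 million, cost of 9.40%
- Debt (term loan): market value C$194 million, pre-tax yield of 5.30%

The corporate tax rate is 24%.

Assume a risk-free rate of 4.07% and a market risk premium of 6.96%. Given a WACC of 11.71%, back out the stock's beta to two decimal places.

1.60

Total capital V = 444 + 25.4 + 194 = 663.4.
Equity weight = 444/663.4 = 0.6693.
Preferred weight = 25.4/663.4 = 0.0383.
Term loan weight = 194/663.4 = 0.2924.
Debt contribution = 0.2924 × 5.3% × (1 − 24%) = 1.1779%.
Preferred contribution = 0.0383 × 9.4% = 0.3599%.
Required equity contribution = 11.71% − 1.5378% = 10.1722%  ⇒  Re = 15.1987%.
CAPM: 15.1987% = 4.07% + β × 6.96%  ⇒  β = 1.5990.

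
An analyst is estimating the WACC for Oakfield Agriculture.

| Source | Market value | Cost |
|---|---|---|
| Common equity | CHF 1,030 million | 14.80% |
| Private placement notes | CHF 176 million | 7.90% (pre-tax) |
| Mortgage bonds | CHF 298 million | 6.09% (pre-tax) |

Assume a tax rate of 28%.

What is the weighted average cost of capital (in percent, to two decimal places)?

Total capital V = 1030 + 176 + 298 = 1504.
Equity: weight = 1030/1504 = 0.6848; cost = 14.8%.
Private placement notes: weight = 176/1504 = 0.1170; after-tax cost = 7.9% × (1 − 28%) = 5.6880%.
Mortgage bonds: weight = 298/1504 = 0.1981; after-tax cost = 6.09% × (1 − 28%) = 4.3848%.
WACC = 0.6848 × 14.8000% + 0.1170 × 5.6880% + 0.1981 × 4.3848% = 11.6701%.

11.67%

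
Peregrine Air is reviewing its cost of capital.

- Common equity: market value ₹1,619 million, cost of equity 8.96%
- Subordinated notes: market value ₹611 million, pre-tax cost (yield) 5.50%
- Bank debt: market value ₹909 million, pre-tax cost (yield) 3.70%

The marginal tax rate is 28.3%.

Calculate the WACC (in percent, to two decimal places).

6.16%

Total capital V = 1619 + 611 + 909 = 3139.
Equity: weight = 1619/3139 = 0.5158; cost = 8.96%.
Subordinated notes: weight = 611/3139 = 0.1946; after-tax cost = 5.5% × (1 − 28.3%) = 3.9435%.
Bank debt: weight = 909/3139 = 0.2896; after-tax cost = 3.7% × (1 − 28.3%) = 2.6529%.
WACC = 0.5158 × 8.9600% + 0.1946 × 3.9435% + 0.2896 × 2.6529% = 6.1571%.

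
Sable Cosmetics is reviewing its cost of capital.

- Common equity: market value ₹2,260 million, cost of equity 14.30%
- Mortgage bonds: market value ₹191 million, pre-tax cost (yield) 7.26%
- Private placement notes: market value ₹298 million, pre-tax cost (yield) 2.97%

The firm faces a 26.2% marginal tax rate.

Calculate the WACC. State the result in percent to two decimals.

Total capital V = 2260 + 191 + 298 = 2749.
Equity: weight = 2260/2749 = 0.8221; cost = 14.3%.
Mortgage bonds: weight = 191/2749 = 0.0695; after-tax cost = 7.26% × (1 − 26.2%) = 5.3579%.
Private placement notes: weight = 298/2749 = 0.1084; after-tax cost = 2.97% × (1 − 26.2%) = 2.1919%.
WACC = 0.8221 × 14.3000% + 0.0695 × 5.3579% + 0.1084 × 2.1919% = 12.3661%.

12.37%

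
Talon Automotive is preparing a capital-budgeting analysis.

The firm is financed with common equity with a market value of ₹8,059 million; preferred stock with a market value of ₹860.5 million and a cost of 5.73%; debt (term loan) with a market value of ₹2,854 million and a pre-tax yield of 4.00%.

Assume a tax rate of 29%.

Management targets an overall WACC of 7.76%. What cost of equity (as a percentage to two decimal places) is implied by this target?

Total capital V = 8059 + 860.5 + 2854 = 11773.5.
Equity weight = 8059/11773.5 = 0.6845.
Preferred weight = 860.5/11773.5 = 0.0731.
Term loan weight = 2854/11773.5 = 0.2424.
Debt contribution = 0.2424 × 4% × (1 − 29%) = 0.6884%.
Preferred contribution = 0.0731 × 5.73% = 0.4188%.
Required equity contribution = 7.76% − 1.1072% = 6.6528%.
Re = 6.6528% / 0.6845 = 9.7191%.

9.72%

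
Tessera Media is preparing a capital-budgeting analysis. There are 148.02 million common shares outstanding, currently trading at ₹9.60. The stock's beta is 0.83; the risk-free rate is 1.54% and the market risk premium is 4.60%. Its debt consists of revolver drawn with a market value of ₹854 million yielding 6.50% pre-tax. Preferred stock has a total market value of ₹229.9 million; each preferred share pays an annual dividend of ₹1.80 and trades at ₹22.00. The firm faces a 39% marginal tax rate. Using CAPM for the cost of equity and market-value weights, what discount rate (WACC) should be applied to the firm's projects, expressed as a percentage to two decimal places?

5.14%

Cost of equity via CAPM: Re = 1.54% + 0.83 × 4.6% = 5.3580%.
Cost of preferred: Rp = 1.8 / 22.0 = 8.1818%.
Market value of equity E = 9.6 × 148.02m = 1420.992m.
Total capital V = 1420.992 + 229.9 + 854 = 2504.892.
Equity: weight = 1420.992/2504.892 = 0.5673; cost = 5.358%.
Preferred: weight = 229.9/2504.892 = 0.0918; cost = 8.1818%.
Revolver drawn: weight = 854/2504.892 = 0.3409; after-tax cost = 6.5% × (1 − 39%) = 3.9650%.
WACC = 0.5673 × 5.3580% + 0.0918 × 8.1818% + 0.3409 × 3.9650% = 5.1423%.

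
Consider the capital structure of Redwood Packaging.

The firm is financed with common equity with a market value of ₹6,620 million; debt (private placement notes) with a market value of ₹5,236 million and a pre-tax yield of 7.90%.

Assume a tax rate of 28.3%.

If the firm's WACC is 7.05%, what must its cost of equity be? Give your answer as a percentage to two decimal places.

8.15%

Total capital V = 6620 + 5236 = 11856.
Equity weight = 6620/11856 = 0.5584.
Private placement notes weight = 5236/11856 = 0.4416.
Debt contribution = 0.4416 × 7.9% × (1 − 28.3%) = 2.5015%.
Required equity contribution = 7.05% − 2.5015% = 4.5485%.
Re = 4.5485% / 0.5584 = 8.1460%.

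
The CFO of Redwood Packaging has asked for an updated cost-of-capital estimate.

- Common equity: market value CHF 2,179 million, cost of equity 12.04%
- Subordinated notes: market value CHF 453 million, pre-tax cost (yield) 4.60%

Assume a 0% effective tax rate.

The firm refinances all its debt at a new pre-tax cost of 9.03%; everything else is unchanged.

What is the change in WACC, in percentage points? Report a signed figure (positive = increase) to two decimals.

+0.76 pp

Current WACC:
Total capital V = 2179 + 453 = 2632.
Equity: weight = 2179/2632 = 0.8279; cost = 12.04%.
Subordinated notes: weight = 453/2632 = 0.1721; after-tax cost = 4.6% × (1 − 0%) = 4.6000%.
WACC = 0.8279 × 12.0400% + 0.1721 × 4.6000% = 10.7595%.
After the change:
Total capital V = 2179 + 453 = 2632.
Equity: weight = 2179/2632 = 0.8279; cost = 12.04%.
Subordinated notes: weight = 453/2632 = 0.1721; after-tax cost = 9.03% × (1 − 0%) = 9.0300%.
WACC = 0.8279 × 12.0400% + 0.1721 × 9.0300% = 11.5219%.
Change in WACC = 11.5219% − 10.7595% = 0.7625 pp.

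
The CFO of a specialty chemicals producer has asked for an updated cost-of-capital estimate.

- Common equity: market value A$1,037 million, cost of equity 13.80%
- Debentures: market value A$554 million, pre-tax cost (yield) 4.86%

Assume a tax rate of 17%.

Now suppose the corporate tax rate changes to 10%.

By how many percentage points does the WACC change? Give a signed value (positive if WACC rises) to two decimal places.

+0.12 pp

Current WACC:
Total capital V = 1037 + 554 = 1591.
Equity: weight = 1037/1591 = 0.6518; cost = 13.8%.
Debentures: weight = 554/1591 = 0.3482; after-tax cost = 4.86% × (1 − 17%) = 4.0338%.
WACC = 0.6518 × 13.8000% + 0.3482 × 4.0338% = 10.3993%.
After the change:
Total capital V = 1037 + 554 = 1591.
Equity: weight = 1037/1591 = 0.6518; cost = 13.8%.
Debentures: weight = 554/1591 = 0.3482; after-tax cost = 4.86% × (1 − 10%) = 4.3740%.
WACC = 0.6518 × 13.8000% + 0.3482 × 4.3740% = 10.5178%.
Change in WACC = 10.5178% − 10.3993% = 0.1185 pp.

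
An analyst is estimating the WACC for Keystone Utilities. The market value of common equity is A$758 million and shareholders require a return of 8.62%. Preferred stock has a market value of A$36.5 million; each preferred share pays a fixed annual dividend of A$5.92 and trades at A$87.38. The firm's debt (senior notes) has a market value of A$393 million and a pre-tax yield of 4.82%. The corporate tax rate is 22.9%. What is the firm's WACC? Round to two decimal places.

6.94%

Cost of preferred: Rp = 5.92 / 87.38 = 6.7750%.
Total capital V = 758 + 36.5 + 393 = 1187.5.
Equity: weight = 758/1187.5 = 0.6383; cost = 8.62%.
Preferred: weight = 36.5/1187.5 = 0.0307; cost = 6.775%.
Senior notes: weight = 393/1187.5 = 0.3309; after-tax cost = 4.82% × (1 − 22.9%) = 3.7162%.
WACC = 0.6383 × 8.6200% + 0.0307 × 6.7750% + 0.3309 × 3.7162% = 6.9404%.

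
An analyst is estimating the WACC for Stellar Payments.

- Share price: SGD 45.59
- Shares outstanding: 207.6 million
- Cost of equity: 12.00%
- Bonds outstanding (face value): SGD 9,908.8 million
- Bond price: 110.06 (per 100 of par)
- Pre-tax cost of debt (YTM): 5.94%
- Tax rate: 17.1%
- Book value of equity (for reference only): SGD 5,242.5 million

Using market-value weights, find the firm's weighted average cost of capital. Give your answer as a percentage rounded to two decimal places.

Market value of equity E = 45.59 × 207.6m = 9464.484m. Market value of debt D = 9908.8m × 110.06/100 = 10905.62528m.
Total capital V = 9464.484 + 10905.62528 = 20370.10928.
Equity: weight = 9464.484/20370.10928 = 0.4646; cost = 12%.
Bonds outstanding: weight = 10905.62528/20370.10928 = 0.5354; after-tax cost = 5.94% × (1 − 17.1%) = 4.9243%.
WACC = 0.4646 × 12.0000% + 0.5354 × 4.9243% = 8.2118%.

8.21%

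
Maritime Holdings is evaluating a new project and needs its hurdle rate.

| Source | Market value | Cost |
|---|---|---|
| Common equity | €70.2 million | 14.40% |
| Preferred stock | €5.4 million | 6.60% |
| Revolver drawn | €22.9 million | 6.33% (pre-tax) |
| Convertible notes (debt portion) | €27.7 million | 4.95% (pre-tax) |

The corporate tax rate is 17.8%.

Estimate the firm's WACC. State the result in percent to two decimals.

Total capital V = 70.2 + 5.4 + 22.9 + 27.7 = 126.2.
Equity: weight = 70.2/126.2 = 0.5563; cost = 14.4%.
Preferred: weight = 5.4/126.2 = 0.0428; cost = 6.6%.
Revolver drawn: weight = 22.9/126.2 = 0.1815; after-tax cost = 6.33% × (1 − 17.8%) = 5.2033%.
Convertible notes (debt portion): weight = 27.7/126.2 = 0.2195; after-tax cost = 4.95% × (1 − 17.8%) = 4.0689%.
WACC = 0.5563 × 14.4000% + 0.0428 × 6.6000% + 0.1815 × 5.2033% + 0.2195 × 4.0689% = 10.1298%.

10.13%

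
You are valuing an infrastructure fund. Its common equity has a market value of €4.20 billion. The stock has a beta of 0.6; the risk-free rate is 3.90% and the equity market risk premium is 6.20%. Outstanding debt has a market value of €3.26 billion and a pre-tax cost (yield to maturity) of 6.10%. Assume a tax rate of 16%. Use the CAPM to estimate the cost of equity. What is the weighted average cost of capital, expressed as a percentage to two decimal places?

Cost of equity via CAPM: Re = 3.9% + 0.6 × 6.2% = 7.6200%.
Total capital V = 4.2 + 3.26 = 7.46.
Equity: weight = 4.2/7.46 = 0.5630; cost = 7.62%.
Debt: weight = 3.26/7.46 = 0.4370; after-tax cost = 6.1% × (1 − 16%) = 5.1240%.
WACC = 0.5630 × 7.6200% + 0.4370 × 5.1240% = 6.5293%.

6.53%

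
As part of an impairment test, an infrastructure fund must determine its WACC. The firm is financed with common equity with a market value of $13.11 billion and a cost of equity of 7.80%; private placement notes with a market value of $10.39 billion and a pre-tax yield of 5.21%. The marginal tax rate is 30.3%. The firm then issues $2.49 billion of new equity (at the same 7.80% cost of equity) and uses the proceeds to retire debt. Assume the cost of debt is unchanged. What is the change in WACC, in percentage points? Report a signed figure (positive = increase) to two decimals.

+0.44 pp

Current WACC:
Total capital V = 13.11 + 10.39 = 23.5.
Equity: weight = 13.11/23.5 = 0.5579; cost = 7.8%.
Private placement notes: weight = 10.39/23.5 = 0.4421; after-tax cost = 5.21% × (1 − 30.3%) = 3.6314%.
WACC = 0.5579 × 7.8000% + 0.4421 × 3.6314% = 5.9569%.
After the change:
Total capital V = 15.6 + 7.9 = 23.5.
Equity: weight = 15.6/23.5 = 0.6638; cost = 7.8%.
Private placement notes: weight = 7.9/23.5 = 0.3362; after-tax cost = 5.21% × (1 − 30.3%) = 3.6314%.
WACC = 0.6638 × 7.8000% + 0.3362 × 3.6314% = 6.3986%.
Change in WACC = 6.3986% − 5.9569% = 0.4417 pp.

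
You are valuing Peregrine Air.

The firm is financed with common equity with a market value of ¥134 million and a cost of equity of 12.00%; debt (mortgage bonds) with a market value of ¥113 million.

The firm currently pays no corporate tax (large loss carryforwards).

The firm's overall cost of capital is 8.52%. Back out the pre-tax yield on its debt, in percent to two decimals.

4.39%

Total capital V = 134 + 113 = 247.
Equity weight = 134/247 = 0.5425.
Mortgage bonds weight = 113/247 = 0.4575.
Equity contribution = 0.5425 × 12% = 6.5101%.
Remaining for debt = 8.52% − 6.5101% = 2.0099%.
Rd × (1 − 0%) × 0.4575 = 2.0099%  ⇒  Rd = 4.3933%.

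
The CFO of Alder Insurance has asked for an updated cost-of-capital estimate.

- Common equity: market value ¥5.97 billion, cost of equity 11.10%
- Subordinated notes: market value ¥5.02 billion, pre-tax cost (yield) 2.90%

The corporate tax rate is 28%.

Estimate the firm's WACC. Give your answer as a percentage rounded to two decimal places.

6.98%

Total capital V = 5.97 + 5.02 = 10.99.
Equity: weight = 5.97/10.99 = 0.5432; cost = 11.1%.
Subordinated notes: weight = 5.02/10.99 = 0.4568; after-tax cost = 2.9% × (1 − 28%) = 2.0880%.
WACC = 0.5432 × 11.1000% + 0.4568 × 2.0880% = 6.9835%.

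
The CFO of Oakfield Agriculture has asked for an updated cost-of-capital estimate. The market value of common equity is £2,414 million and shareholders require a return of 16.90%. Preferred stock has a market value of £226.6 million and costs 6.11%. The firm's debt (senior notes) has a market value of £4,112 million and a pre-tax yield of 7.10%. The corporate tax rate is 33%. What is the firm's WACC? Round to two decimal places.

Total capital V = 2414 + 226.6 + 4112 = 6752.6.
Equity: weight = 2414/6752.6 = 0.3575; cost = 16.9%.
Preferred: weight = 226.6/6752.6 = 0.0336; cost = 6.11%.
Senior notes: weight = 4112/6752.6 = 0.6090; after-tax cost = 7.1% × (1 − 33%) = 4.7570%.
WACC = 0.3575 × 16.9000% + 0.0336 × 6.1100% + 0.6090 × 4.7570% = 9.1434%.

9.14%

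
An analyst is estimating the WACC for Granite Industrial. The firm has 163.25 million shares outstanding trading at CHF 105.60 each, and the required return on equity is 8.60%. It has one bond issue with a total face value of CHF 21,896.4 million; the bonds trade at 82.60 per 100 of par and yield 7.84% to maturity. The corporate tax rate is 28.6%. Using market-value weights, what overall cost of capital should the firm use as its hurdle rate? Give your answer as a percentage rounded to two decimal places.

Market value of equity E = 105.6 × 163.25m = 17239.2m. Market value of debt D = 21896.4m × 82.6/100 = 18086.4264m.
Total capital V = 17239.2 + 18086.4264 = 35325.6264.
Equity: weight = 17239.2/35325.6264 = 0.4880; cost = 8.6%.
Bonds outstanding: weight = 18086.4264/35325.6264 = 0.5120; after-tax cost = 7.84% × (1 − 28.6%) = 5.5978%.
WACC = 0.4880 × 8.6000% + 0.5120 × 5.5978% = 7.0629%.

7.06%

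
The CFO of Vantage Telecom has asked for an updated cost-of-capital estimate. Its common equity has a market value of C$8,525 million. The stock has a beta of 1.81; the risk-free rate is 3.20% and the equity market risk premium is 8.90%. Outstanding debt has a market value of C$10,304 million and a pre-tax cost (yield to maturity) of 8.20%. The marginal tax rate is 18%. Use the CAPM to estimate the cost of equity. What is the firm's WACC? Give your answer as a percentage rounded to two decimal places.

12.42%

Cost of equity via CAPM: Re = 3.2% + 1.81 × 8.9% = 19.3090%.
Total capital V = 8525 + 10304 = 18829.
Equity: weight = 8525/18829 = 0.4528; cost = 19.309%.
Debt: weight = 10304/18829 = 0.5472; after-tax cost = 8.2% × (1 − 18%) = 6.7240%.
WACC = 0.4528 × 19.3090% + 0.5472 × 6.7240% = 12.4220%.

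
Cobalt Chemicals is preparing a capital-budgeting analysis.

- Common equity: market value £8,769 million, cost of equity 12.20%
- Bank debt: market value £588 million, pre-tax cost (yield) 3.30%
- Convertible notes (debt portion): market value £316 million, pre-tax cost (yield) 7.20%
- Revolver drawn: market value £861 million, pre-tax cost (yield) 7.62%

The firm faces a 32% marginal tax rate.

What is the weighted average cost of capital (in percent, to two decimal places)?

10.85%

Total capital V = 8769 + 588 + 316 + 861 = 10534.
Equity: weight = 8769/10534 = 0.8324; cost = 12.2%.
Bank debt: weight = 588/10534 = 0.0558; after-tax cost = 3.3% × (1 − 32%) = 2.2440%.
Convertible notes (debt portion): weight = 316/10534 = 0.0300; after-tax cost = 7.2% × (1 − 32%) = 4.8960%.
Revolver drawn: weight = 861/10534 = 0.0817; after-tax cost = 7.62% × (1 − 32%) = 5.1816%.
WACC = 0.8324 × 12.2000% + 0.0558 × 2.2440% + 0.0300 × 4.8960% + 0.0817 × 5.1816% = 10.8515%.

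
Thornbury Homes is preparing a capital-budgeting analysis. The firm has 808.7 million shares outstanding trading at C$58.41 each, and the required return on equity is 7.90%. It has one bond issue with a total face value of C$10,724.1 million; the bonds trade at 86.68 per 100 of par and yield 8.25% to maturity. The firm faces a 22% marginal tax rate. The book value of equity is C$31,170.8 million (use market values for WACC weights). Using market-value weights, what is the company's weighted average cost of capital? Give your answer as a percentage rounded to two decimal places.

7.66%

Market value of equity E = 58.41 × 808.7m = 47236.167m. Market value of debt D = 10724.1m × 86.68/100 = 9295.64988m.
Total capital V = 47236.167 + 9295.64988 = 56531.81688.
Equity: weight = 47236.167/56531.81688 = 0.8356; cost = 7.9%.
Bonds outstanding: weight = 9295.64988/56531.81688 = 0.1644; after-tax cost = 8.25% × (1 − 22%) = 6.4350%.
WACC = 0.8356 × 7.9000% + 0.1644 × 6.4350% = 7.6591%.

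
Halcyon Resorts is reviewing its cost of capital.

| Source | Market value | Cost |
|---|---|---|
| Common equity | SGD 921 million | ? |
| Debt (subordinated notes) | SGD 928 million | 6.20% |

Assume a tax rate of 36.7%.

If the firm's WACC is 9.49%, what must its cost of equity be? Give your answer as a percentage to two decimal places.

15.10%

Total capital V = 921 + 928 = 1849.
Equity weight = 921/1849 = 0.4981.
Subordinated notes weight = 928/1849 = 0.5019.
Debt contribution = 0.5019 × 6.2% × (1 − 36.7%) = 1.9697%.
Required equity contribution = 9.49% − 1.9697% = 7.5203%.
Re = 7.5203% / 0.4981 = 15.0977%.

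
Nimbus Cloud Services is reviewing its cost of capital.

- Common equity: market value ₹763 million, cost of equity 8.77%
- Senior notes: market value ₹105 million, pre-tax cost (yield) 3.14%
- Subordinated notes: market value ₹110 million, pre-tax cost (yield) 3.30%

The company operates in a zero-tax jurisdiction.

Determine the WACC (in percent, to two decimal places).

7.55%

Total capital V = 763 + 105 + 110 = 978.
Equity: weight = 763/978 = 0.7802; cost = 8.77%.
Senior notes: weight = 105/978 = 0.1074; after-tax cost = 3.14% × (1 − 0%) = 3.1400%.
Subordinated notes: weight = 110/978 = 0.1125; after-tax cost = 3.3% × (1 − 0%) = 3.3000%.
WACC = 0.7802 × 8.7700% + 0.1074 × 3.1400% + 0.1125 × 3.3000% = 7.5503%.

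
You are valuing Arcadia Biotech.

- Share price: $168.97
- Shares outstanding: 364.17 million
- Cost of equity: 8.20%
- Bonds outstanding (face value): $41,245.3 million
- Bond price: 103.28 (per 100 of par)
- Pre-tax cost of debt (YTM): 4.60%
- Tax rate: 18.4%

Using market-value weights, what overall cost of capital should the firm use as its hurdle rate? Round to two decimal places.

6.38%

Market value of equity E = 168.97 × 364.17m = 61533.8049m. Market value of debt D = 41245.3m × 103.28/100 = 42598.14584m.
Total capital V = 61533.8049 + 42598.14584 = 104131.95074.
Equity: weight = 61533.8049/104131.95074 = 0.5909; cost = 8.2%.
Bonds outstanding: weight = 42598.14584/104131.95074 = 0.4091; after-tax cost = 4.6% × (1 − 18.4%) = 3.7536%.
WACC = 0.5909 × 8.2000% + 0.4091 × 3.7536% = 6.3811%.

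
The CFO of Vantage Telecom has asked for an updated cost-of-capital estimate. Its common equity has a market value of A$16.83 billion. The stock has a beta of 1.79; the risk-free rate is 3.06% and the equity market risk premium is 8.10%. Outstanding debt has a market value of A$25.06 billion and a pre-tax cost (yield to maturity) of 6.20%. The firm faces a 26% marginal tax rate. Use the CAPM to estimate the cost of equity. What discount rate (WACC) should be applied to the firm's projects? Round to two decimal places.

Cost of equity via CAPM: Re = 3.06% + 1.79 × 8.1% = 17.5590%.
Total capital V = 16.83 + 25.06 = 41.89.
Equity: weight = 16.83/41.89 = 0.4018; cost = 17.559%.
Debt: weight = 25.06/41.89 = 0.5982; after-tax cost = 6.2% × (1 − 26%) = 4.5880%.
WACC = 0.4018 × 17.5590% + 0.5982 × 4.5880% = 9.7993%.

9.80%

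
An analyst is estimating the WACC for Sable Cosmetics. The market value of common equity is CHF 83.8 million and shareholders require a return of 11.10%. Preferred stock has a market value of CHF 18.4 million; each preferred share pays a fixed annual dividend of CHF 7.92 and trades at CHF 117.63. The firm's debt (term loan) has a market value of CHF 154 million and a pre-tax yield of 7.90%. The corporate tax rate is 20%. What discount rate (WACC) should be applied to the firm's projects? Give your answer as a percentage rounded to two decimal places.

Cost of preferred: Rp = 7.92 / 117.63 = 6.7330%.
Total capital V = 83.8 + 18.4 + 154 = 256.2.
Equity: weight = 83.8/256.2 = 0.3271; cost = 11.1%.
Preferred: weight = 18.4/256.2 = 0.0718; cost = 6.733%.
Term loan: weight = 154/256.2 = 0.6011; after-tax cost = 7.9% × (1 − 20%) = 6.3200%.
WACC = 0.3271 × 11.1000% + 0.0718 × 6.7330% + 0.6011 × 6.3200% = 7.9131%.

7.91%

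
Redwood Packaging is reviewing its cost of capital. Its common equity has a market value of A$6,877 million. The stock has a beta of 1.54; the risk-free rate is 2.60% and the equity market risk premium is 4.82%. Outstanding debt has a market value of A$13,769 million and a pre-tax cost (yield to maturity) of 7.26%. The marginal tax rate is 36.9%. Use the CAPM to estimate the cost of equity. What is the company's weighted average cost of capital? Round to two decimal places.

Cost of equity via CAPM: Re = 2.6% + 1.54 × 4.82% = 10.0228%.
Total capital V = 6877 + 13769 = 20646.
Equity: weight = 6877/20646 = 0.3331; cost = 10.0228%.
Debt: weight = 13769/20646 = 0.6669; after-tax cost = 7.26% × (1 − 36.9%) = 4.5811%.
WACC = 0.3331 × 10.0228% + 0.6669 × 4.5811% = 6.3937%.

6.39%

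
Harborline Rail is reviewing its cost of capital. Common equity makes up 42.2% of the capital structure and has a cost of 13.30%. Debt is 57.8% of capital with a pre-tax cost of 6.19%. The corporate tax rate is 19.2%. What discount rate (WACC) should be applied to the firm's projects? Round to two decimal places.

8.50%

After-tax cost of debt = 6.19% × (1 − 19.2%) = 5.0015%.
WACC = 0.422 × 13.3000% + 0.578 × 5.0015% = 8.5035%.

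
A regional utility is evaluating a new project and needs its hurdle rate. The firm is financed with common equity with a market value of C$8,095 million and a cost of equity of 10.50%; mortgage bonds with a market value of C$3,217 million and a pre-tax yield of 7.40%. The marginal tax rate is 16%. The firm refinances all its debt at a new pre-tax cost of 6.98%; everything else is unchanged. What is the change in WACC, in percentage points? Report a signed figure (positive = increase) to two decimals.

Current WACC:
Total capital V = 8095 + 3217 = 11312.
Equity: weight = 8095/11312 = 0.7156; cost = 10.5%.
Mortgage bonds: weight = 3217/11312 = 0.2844; after-tax cost = 7.4% × (1 − 16%) = 6.2160%.
WACC = 0.7156 × 10.5000% + 0.2844 × 6.2160% = 9.2817%.
After the change:
Total capital V = 8095 + 3217 = 11312.
Equity: weight = 8095/11312 = 0.7156; cost = 10.5%.
Mortgage bonds: weight = 3217/11312 = 0.2844; after-tax cost = 6.98% × (1 − 16%) = 5.8632%.
WACC = 0.7156 × 10.5000% + 0.2844 × 5.8632% = 9.1813%.
Change in WACC = 9.1813% − 9.2817% = -0.1003 pp.

-0.10 pp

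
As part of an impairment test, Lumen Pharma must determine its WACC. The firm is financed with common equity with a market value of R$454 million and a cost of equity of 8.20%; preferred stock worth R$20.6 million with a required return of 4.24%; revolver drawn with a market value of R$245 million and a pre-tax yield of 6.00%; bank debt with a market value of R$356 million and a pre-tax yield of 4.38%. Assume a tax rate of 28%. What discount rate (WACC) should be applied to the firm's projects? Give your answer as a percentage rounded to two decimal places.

5.57%

Total capital V = 454 + 20.6 + 245 + 356 = 1075.6.
Equity: weight = 454/1075.6 = 0.4221; cost = 8.2%.
Preferred: weight = 20.6/1075.6 = 0.0192; cost = 4.24%.
Revolver drawn: weight = 245/1075.6 = 0.2278; after-tax cost = 6% × (1 − 28%) = 4.3200%.
Bank debt: weight = 356/1075.6 = 0.3310; after-tax cost = 4.38% × (1 − 28%) = 3.1536%.
WACC = 0.4221 × 8.2000% + 0.0192 × 4.2400% + 0.2278 × 4.3200% + 0.3310 × 3.1536% = 5.5701%.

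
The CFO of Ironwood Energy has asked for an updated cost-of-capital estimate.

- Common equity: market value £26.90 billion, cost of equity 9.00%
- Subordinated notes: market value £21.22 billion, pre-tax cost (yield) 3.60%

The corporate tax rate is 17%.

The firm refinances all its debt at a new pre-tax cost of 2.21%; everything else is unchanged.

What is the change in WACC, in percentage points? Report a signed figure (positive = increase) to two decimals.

-0.51 pp

Current WACC:
Total capital V = 26.9 + 21.22 = 48.12.
Equity: weight = 26.9/48.12 = 0.5590; cost = 9%.
Subordinated notes: weight = 21.22/48.12 = 0.4410; after-tax cost = 3.6% × (1 − 17%) = 2.9880%.
WACC = 0.5590 × 9.0000% + 0.4410 × 2.9880% = 6.3488%.
After the change:
Total capital V = 26.9 + 21.22 = 48.12.
Equity: weight = 26.9/48.12 = 0.5590; cost = 9%.
Subordinated notes: weight = 21.22/48.12 = 0.4410; after-tax cost = 2.21% × (1 − 17%) = 1.8343%.
WACC = 0.5590 × 9.0000% + 0.4410 × 1.8343% = 5.8401%.
Change in WACC = 5.8401% − 6.3488% = -0.5088 pp.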